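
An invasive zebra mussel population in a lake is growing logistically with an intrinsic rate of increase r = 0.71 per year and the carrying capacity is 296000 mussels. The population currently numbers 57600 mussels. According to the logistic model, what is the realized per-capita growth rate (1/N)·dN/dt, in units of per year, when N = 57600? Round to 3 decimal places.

(1/N)·dN/dt = r(1 − N/K) = 0.71 × (1 − 57600/296000).
= 0.71 × 0.80541 = 0.57184.

0.572 per year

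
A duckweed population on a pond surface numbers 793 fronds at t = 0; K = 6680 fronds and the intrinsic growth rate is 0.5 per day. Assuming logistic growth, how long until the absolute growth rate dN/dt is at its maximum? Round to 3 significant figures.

Logistic growth is fastest at N = K/2 = 3340.
A = (K − N₀)/N₀ = 7.4237. Set K/(1 + A·e^(−rt)) = K/2 → A·e^(−rt) = 1.
e^(−0.5t) = 1/7.4237 = 0.134704, so t = ln(7.4237)/0.5 = 2.0047/0.5 = 4.0094.

4.01 days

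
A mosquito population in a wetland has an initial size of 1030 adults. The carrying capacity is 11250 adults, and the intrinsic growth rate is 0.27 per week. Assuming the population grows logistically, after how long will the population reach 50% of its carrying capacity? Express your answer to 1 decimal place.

A = (K − N₀)/N₀ = (11250 − 1030)/1030 = 9.9223.
Solve 11250/(1 + 9.9223·e^(−0.27t)) = 5625: 1 + 9.9223·e^(−0.27t) = 2, so e^(−0.27t) = 0.100783.
−0.27·t = ln(0.100783) = -2.2948, so t = 2.2948/0.27 = 8.4992.

8.5 weeks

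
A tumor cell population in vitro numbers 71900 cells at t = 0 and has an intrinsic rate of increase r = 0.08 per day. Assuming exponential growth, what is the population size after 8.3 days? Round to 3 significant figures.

140000 cells

N(t) = N₀·e^(rt) = 71900 × e^(0.08×8.3) = 71900 × e^0.664.
e^0.664 ≈ 1.9425, so N ≈ 71900 × 1.9425 = 139669.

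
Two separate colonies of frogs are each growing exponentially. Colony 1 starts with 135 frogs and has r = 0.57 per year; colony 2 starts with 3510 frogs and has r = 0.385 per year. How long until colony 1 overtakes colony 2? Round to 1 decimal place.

Set 135·e^(0.57t) = 3510·e^(0.385t).
e^((0.57 − 0.385)t) = 3510/135 → e^(0.185·t) = 26.
0.185·t = ln(26) = 3.2581, so t = 3.2581/0.185 = 17.611.

17.6 years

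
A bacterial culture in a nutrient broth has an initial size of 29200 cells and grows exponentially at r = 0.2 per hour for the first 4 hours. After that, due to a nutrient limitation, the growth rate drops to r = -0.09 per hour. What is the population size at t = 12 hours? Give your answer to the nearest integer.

31632 cells

Phase 1: N(4) = 29200·e^(0.2×4) = 29200·e^0.8 = 64985.8.
Phase 2 runs for 12 − 4 = 8 hours at r = -0.09.
N(12) = 64985.8·e^(-0.09×8) = 64985.8·e^-0.72 = 31632.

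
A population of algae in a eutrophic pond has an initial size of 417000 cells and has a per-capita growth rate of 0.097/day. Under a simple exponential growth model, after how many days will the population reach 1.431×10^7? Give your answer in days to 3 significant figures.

Set N₀·e^(rt) = 1.431×10^7: e^(0.097·t) = 1.431×10^7/417000 = 34.317.
0.097·t = ln(34.317) = 3.5356, so t = 3.5356/0.097 = 36.45.

36.4 days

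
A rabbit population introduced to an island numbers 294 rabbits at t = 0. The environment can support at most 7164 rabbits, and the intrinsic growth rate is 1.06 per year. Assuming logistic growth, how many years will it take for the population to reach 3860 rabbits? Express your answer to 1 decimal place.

3.1 years

A = (K − N₀)/N₀ = (7164 − 294)/294 = 23.367.
Solve 7164/(1 + 23.367·e^(−1.06t)) = 3860: 1 + 23.367·e^(−1.06t) = 1.856, so e^(−1.06t) = 0.0366305.
−1.06·t = ln(0.0366305) = -3.3069, so t = 3.3069/1.06 = 3.1197.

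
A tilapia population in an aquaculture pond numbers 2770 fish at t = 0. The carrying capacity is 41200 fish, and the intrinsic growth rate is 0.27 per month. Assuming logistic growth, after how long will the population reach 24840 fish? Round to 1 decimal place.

A = (K − N₀)/N₀ = (41200 − 2770)/2770 = 13.874.
Solve 41200/(1 + 13.874·e^(−0.27t)) = 24840: 1 + 13.874·e^(−0.27t) = 1.6586, so e^(−0.27t) = 0.0474724.
−0.27·t = ln(0.0474724) = -3.0476, so t = 3.0476/0.27 = 11.287.

11.3 months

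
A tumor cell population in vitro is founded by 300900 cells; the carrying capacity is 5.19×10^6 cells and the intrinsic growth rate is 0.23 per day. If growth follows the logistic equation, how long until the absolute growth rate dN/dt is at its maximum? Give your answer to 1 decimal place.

12.1 days

Logistic growth is fastest at N = K/2 = 2.595×10^6.
A = (K − N₀)/N₀ = 16.248. Set K/(1 + A·e^(−rt)) = K/2 → A·e^(−rt) = 1.
e^(−0.23t) = 1/16.248 = 0.0615451, so t = ln(16.248)/0.23 = 2.788/0.23 = 12.122.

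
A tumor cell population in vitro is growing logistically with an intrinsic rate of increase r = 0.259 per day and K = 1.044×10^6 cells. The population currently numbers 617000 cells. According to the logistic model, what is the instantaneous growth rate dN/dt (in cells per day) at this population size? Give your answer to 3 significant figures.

65400 cells per day

dN/dt = rN(1 − N/K) = 0.259 × 617000 × (1 − 617000/1.044×10^6).
1 − 617000/1.044×10^6 = 0.409; dN/dt = 0.259 × 617000 × 0.409 = 65360.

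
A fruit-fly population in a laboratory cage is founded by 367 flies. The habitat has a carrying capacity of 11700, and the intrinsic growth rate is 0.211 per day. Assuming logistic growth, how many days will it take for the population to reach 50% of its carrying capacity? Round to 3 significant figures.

A = (K − N₀)/N₀ = (11700 − 367)/367 = 30.88.
Solve 11700/(1 + 30.88·e^(−0.211t)) = 5850: 1 + 30.88·e^(−0.211t) = 2, so e^(−0.211t) = 0.0323833.
−0.211·t = ln(0.0323833) = -3.4301, so t = 3.4301/0.211 = 16.256.

16.3 days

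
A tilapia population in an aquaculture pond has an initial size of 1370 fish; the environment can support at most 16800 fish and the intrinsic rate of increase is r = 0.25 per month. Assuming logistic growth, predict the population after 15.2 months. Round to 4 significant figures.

13420 fish

A = (K − N₀)/N₀ = (16800 − 1370)/1370 = 11.263.
N(t) = K/(1 + A·e^(−rt)) = 16800/(1 + 11.263×e^(−0.25×15.2)).
e^(−3.8) = 0.022371; denominator = 1 + 11.263×0.022371 = 1.252.
N = 16800/1.252 = 13419.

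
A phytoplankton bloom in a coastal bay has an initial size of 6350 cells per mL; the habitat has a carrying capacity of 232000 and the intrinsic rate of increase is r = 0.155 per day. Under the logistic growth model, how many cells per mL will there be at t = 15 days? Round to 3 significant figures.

A = (K − N₀)/N₀ = (232000 − 6350)/6350 = 35.535.
N(t) = K/(1 + A·e^(−rt)) = 232000/(1 + 35.535×e^(−0.155×15)).
e^(−2.325) = 0.097783; denominator = 1 + 35.535×0.097783 = 4.4748.
N = 232000/4.4748 = 51846.2.

51800 cells per mL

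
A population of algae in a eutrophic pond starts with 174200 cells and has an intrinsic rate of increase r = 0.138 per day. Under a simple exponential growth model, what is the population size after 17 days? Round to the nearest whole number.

N(t) = N₀·e^(rt) = 174200 × e^(0.138×17) = 174200 × e^2.346.
e^2.346 ≈ 10.444, so N ≈ 174200 × 10.444 = 1.819294×10^6.

1819294 cells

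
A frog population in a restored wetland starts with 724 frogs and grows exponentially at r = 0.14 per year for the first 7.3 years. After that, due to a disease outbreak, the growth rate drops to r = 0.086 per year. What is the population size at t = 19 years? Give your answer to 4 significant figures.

5503 frogs

Phase 1: N(7.3) = 724·e^(0.14×7.3) = 724·e^1.022 = 2011.81.
Phase 2 runs for 19 − 7.3 = 11.7 years at r = 0.086.
N(19) = 2011.81·e^(0.086×11.7) = 2011.81·e^1.006 = 5502.68.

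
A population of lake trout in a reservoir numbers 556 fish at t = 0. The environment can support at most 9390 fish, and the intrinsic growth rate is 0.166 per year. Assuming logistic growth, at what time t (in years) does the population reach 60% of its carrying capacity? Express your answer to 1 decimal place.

A = (K − N₀)/N₀ = (9390 − 556)/556 = 15.888.
Solve 9390/(1 + 15.888·e^(−0.166t)) = 5634: 1 + 15.888·e^(−0.166t) = 1.6667, so e^(−0.166t) = 0.0419591.
−0.166·t = ln(0.0419591) = -3.1711, so t = 3.1711/0.166 = 19.103.

19.1 years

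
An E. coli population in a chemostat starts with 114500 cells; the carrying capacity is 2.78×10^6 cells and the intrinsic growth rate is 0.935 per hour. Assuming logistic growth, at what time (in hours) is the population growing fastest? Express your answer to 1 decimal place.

Logistic growth is fastest at N = K/2 = 1.39×10^6.
A = (K − N₀)/N₀ = 23.279. Set K/(1 + A·e^(−rt)) = K/2 → A·e^(−rt) = 1.
e^(−0.935t) = 1/23.279 = 0.0429563, so t = ln(23.279)/0.935 = 3.1476/0.935 = 3.3664.

3.4 hours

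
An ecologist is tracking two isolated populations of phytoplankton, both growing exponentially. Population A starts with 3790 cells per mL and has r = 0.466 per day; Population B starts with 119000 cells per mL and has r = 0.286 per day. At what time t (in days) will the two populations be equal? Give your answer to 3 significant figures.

19.1 days

Set 3790·e^(0.466t) = 119000·e^(0.286t).
e^((0.466 − 0.286)t) = 119000/3790 → e^(0.18·t) = 31.398.
0.18·t = ln(31.398) = 3.4468, so t = 3.4468/0.18 = 19.149.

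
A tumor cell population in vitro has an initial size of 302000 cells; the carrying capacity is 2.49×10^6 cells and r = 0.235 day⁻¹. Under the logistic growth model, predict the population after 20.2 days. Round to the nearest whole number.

A = (K − N₀)/N₀ = (2.49×10^6 − 302000)/302000 = 7.245.
N(t) = K/(1 + A·e^(−rt)) = 2.49×10^6/(1 + 7.245×e^(−0.235×20.2)).
e^(−4.747) = 0.0086777; denominator = 1 + 7.245×0.0086777 = 1.0629.
N = 2.49×10^6/1.0629 = 2.342713×10^6.

2342713 cells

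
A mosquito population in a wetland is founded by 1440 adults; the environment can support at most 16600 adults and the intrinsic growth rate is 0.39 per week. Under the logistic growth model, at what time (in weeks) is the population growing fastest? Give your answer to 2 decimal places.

Logistic growth is fastest at N = K/2 = 8300.
A = (K − N₀)/N₀ = 10.528. Set K/(1 + A·e^(−rt)) = K/2 → A·e^(−rt) = 1.
e^(−0.39t) = 1/10.528 = 0.0949868, so t = ln(10.528)/0.39 = 2.354/0.39 = 6.0359.

6.04 weeks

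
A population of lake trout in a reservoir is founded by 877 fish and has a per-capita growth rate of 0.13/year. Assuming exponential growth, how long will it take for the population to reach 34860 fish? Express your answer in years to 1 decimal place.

28.3 years

Set N₀·e^(rt) = 34860: e^(0.13·t) = 34860/877 = 39.749.
0.13·t = ln(39.749) = 3.6826, so t = 3.6826/0.13 = 28.328.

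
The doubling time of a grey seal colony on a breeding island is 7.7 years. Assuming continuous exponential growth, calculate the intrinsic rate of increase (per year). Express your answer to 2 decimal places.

r = ln(2)/t_d = 0.6931/7.7 = 0.090019.

0.09 per year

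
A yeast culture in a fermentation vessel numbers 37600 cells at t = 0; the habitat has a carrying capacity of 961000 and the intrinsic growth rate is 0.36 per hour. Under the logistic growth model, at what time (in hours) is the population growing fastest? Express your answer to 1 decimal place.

8.9 hours

Logistic growth is fastest at N = K/2 = 480500.
A = (K − N₀)/N₀ = 24.559. Set K/(1 + A·e^(−rt)) = K/2 → A·e^(−rt) = 1.
e^(−0.36t) = 1/24.559 = 0.0407191, so t = ln(24.559)/0.36 = 3.2011/0.36 = 8.8918.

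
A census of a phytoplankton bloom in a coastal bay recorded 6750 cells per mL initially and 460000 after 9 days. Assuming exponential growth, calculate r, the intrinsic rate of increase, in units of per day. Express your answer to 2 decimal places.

From N(t) = N₀·e^(rt): e^(r·9) = 460000/6750 = 68.148.
r·9 = ln(68.148) = 4.2217, so r = 4.2217/9 = 0.46908.

0.47 per day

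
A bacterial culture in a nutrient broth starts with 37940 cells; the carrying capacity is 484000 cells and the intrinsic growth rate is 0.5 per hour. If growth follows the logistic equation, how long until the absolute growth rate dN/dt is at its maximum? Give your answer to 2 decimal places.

Logistic growth is fastest at N = K/2 = 242000.
A = (K − N₀)/N₀ = 11.757. Set K/(1 + A·e^(−rt)) = K/2 → A·e^(−rt) = 1.
e^(−0.5t) = 1/11.757 = 0.0850558, so t = ln(11.757)/0.5 = 2.4644/0.5 = 4.9289.

4.93 hours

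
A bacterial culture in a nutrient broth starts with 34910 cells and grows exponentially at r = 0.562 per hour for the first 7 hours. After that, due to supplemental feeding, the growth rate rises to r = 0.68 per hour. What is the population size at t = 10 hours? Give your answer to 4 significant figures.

Phase 1: N(7) = 34910·e^(0.562×7) = 34910·e^3.934 = 1.784285×10^6.
Phase 2 runs for 10 − 7 = 3 hours at r = 0.68.
N(10) = 1.784285×10^6·e^(0.68×3) = 1.784285×10^6·e^2.04 = 1.372224×10^7.

13720000 cells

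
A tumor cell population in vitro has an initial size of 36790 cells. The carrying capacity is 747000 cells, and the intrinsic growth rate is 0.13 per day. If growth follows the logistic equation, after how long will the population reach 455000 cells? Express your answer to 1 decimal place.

26.2 days

A = (K − N₀)/N₀ = (747000 − 36790)/36790 = 19.304.
Solve 747000/(1 + 19.304·e^(−0.13t)) = 455000: 1 + 19.304·e^(−0.13t) = 1.6418, so e^(−0.13t) = 0.0332441.
−0.13·t = ln(0.0332441) = -3.4039, so t = 3.4039/0.13 = 26.184.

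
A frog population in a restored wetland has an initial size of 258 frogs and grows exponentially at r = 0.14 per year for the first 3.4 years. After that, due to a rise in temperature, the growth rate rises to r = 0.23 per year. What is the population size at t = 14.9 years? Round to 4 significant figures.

5849 frogs

Phase 1: N(3.4) = 258·e^(0.14×3.4) = 258·e^0.476 = 415.283.
Phase 2 runs for 14.9 − 3.4 = 11.5 years at r = 0.23.
N(14.9) = 415.283·e^(0.23×11.5) = 415.283·e^2.645 = 5848.61.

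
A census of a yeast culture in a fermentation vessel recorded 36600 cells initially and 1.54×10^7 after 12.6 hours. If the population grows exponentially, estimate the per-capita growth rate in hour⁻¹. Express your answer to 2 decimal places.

From N(t) = N₀·e^(rt): e^(r·12.6) = 1.54×10^7/36600 = 420.77.
r·12.6 = ln(420.77) = 6.0421, so r = 6.0421/12.6 = 0.47953.

0.48 per hour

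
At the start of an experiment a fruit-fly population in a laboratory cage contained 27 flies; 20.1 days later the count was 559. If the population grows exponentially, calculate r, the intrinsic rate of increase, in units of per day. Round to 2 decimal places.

From N(t) = N₀·e^(rt): e^(r·20.1) = 559/27 = 20.704.
r·20.1 = ln(20.704) = 3.0303, so r = 3.0303/20.1 = 0.15076.

0.15 per day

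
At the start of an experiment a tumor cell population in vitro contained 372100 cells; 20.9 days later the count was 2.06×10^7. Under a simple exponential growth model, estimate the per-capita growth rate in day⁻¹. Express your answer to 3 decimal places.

0.192 per day

From N(t) = N₀·e^(rt): e^(r·20.9) = 2.06×10^7/372100 = 55.361.
r·20.9 = ln(55.361) = 4.0139, so r = 4.0139/20.9 = 0.19205.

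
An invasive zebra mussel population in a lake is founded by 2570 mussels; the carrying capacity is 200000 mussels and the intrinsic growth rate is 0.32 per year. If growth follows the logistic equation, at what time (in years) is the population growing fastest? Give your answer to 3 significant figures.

Logistic growth is fastest at N = K/2 = 100000.
A = (K − N₀)/N₀ = 76.821. Set K/(1 + A·e^(−rt)) = K/2 → A·e^(−rt) = 1.
e^(−0.32t) = 1/76.821 = 0.0130173, so t = ln(76.821)/0.32 = 4.3415/0.32 = 13.567.

13.6 years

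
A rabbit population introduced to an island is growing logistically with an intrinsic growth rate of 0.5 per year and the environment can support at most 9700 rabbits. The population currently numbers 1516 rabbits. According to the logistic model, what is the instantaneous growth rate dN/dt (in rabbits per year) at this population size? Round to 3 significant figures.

640 rabbits per year

dN/dt = rN(1 − N/K) = 0.5 × 1516 × (1 − 1516/9700).
1 − 1516/9700 = 0.84371; dN/dt = 0.5 × 1516 × 0.84371 = 639.53.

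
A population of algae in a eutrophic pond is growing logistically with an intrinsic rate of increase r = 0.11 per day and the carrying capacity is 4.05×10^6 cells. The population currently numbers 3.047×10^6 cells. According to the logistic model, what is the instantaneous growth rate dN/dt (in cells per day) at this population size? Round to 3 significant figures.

83000 cells per day

dN/dt = rN(1 − N/K) = 0.11 × 3.047×10^6 × (1 − 3.047×10^6/4.05×10^6).
1 − 3.047×10^6/4.05×10^6 = 0.24765; dN/dt = 0.11 × 3.047×10^6 × 0.24765 = 83006.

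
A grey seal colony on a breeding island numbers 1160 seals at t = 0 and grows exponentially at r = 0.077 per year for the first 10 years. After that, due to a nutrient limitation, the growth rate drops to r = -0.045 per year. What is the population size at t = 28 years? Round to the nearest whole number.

Phase 1: N(10) = 1160·e^(0.077×10) = 1160·e^0.77 = 2505.33.
Phase 2 runs for 28 − 10 = 18 years at r = -0.045.
N(28) = 2505.33·e^(-0.045×18) = 2505.33·e^-0.81 = 1114.52.

1115 seals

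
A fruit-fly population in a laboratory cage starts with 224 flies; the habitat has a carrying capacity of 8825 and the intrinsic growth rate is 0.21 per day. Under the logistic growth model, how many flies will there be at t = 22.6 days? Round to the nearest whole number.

6618 flies

A = (K − N₀)/N₀ = (8825 − 224)/224 = 38.397.
N(t) = K/(1 + A·e^(−rt)) = 8825/(1 + 38.397×e^(−0.21×22.6)).
e^(−4.746) = 0.0086864; denominator = 1 + 38.397×0.0086864 = 1.3335.
N = 8825/1.3335 = 6617.76.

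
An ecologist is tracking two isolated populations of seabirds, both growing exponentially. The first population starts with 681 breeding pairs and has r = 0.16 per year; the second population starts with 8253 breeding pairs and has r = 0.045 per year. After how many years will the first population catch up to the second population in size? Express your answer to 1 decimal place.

Set 681·e^(0.16t) = 8253·e^(0.045t).
e^((0.16 − 0.045)t) = 8253/681 → e^(0.115·t) = 12.119.
0.115·t = ln(12.119) = 2.4948, so t = 2.4948/0.115 = 21.694.

21.7 years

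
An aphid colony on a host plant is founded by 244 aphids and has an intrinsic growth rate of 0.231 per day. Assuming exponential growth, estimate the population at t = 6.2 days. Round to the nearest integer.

1022 aphids

N(t) = N₀·e^(rt) = 244 × e^(0.231×6.2) = 244 × e^1.432.
e^1.432 ≈ 4.1879, so N ≈ 244 × 4.1879 = 1021.85.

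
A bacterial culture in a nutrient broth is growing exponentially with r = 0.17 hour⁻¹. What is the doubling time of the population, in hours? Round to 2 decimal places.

Doubling time t_d = ln(2)/r = 0.6931/0.17 = 4.0773.

4.08 hours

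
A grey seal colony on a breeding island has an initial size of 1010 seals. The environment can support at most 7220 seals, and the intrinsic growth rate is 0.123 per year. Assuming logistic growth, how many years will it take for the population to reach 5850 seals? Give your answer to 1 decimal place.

26.6 years

A = (K − N₀)/N₀ = (7220 − 1010)/1010 = 6.1485.
Solve 7220/(1 + 6.1485·e^(−0.123t)) = 5850: 1 + 6.1485·e^(−0.123t) = 1.2342, so e^(−0.123t) = 0.0380886.
−0.123·t = ln(0.0380886) = -3.2678, so t = 3.2678/0.123 = 26.568.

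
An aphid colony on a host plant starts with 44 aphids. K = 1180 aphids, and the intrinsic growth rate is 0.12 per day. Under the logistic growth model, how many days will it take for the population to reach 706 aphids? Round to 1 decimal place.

A = (K − N₀)/N₀ = (1180 − 44)/44 = 25.818.
Solve 1180/(1 + 25.818·e^(−0.12t)) = 706: 1 + 25.818·e^(−0.12t) = 1.6714, so e^(−0.12t) = 0.0260045.
−0.12·t = ln(0.0260045) = -3.6495, so t = 3.6495/0.12 = 30.412.

30.4 days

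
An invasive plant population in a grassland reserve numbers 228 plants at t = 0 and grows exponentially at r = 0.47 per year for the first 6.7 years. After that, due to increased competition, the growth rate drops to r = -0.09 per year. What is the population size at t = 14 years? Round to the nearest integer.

Phase 1: N(6.7) = 228·e^(0.47×6.7) = 228·e^3.149 = 5315.3.
Phase 2 runs for 14 − 6.7 = 7.3 years at r = -0.09.
N(14) = 5315.3·e^(-0.09×7.3) = 5315.3·e^-0.657 = 2755.48.

2755 plants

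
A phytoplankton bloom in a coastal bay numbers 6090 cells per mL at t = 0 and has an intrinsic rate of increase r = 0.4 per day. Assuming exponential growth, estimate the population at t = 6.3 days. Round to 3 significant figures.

75700 cells per mL

N(t) = N₀·e^(rt) = 6090 × e^(0.4×6.3) = 6090 × e^2.52.
e^2.52 ≈ 12.429, so N ≈ 6090 × 12.429 = 75690.2.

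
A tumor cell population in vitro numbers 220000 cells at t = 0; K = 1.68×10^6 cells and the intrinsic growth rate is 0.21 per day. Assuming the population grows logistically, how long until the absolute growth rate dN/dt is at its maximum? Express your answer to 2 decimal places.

9.01 days

Logistic growth is fastest at N = K/2 = 840000.
A = (K − N₀)/N₀ = 6.6364. Set K/(1 + A·e^(−rt)) = K/2 → A·e^(−rt) = 1.
e^(−0.21t) = 1/6.6364 = 0.150685, so t = ln(6.6364)/0.21 = 1.8926/0.21 = 9.0122.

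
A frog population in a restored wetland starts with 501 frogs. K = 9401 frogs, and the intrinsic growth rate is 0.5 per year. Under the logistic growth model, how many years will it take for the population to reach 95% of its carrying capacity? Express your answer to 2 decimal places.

11.64 years

A = (K − N₀)/N₀ = (9401 − 501)/501 = 17.764.
Solve 9401/(1 + 17.764·e^(−0.5t)) = 8930.95: 1 + 17.764·e^(−0.5t) = 1.0526, so e^(−0.5t) = 0.00296274.
−0.5·t = ln(0.00296274) = -5.8216, so t = 5.8216/0.5 = 11.643.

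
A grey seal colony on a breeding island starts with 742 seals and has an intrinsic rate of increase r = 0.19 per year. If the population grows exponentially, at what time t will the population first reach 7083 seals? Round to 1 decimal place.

11.9 years

Set N₀·e^(rt) = 7083: e^(0.19·t) = 7083/742 = 9.5458.
0.19·t = ln(9.5458) = 2.2561, so t = 2.2561/0.19 = 11.874.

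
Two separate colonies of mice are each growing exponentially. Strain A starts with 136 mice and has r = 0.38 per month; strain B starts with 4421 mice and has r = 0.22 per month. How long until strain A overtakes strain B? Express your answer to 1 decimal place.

21.8 months

Set 136·e^(0.38t) = 4421·e^(0.22t).
e^((0.38 − 0.22)t) = 4421/136 → e^(0.16·t) = 32.507.
0.16·t = ln(32.507) = 3.4815, so t = 3.4815/0.16 = 21.759.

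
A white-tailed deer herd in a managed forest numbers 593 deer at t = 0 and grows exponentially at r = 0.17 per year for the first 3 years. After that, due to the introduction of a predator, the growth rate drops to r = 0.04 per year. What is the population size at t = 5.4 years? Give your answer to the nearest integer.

1087 deer

Phase 1: N(3) = 593·e^(0.17×3) = 593·e^0.51 = 987.518.
Phase 2 runs for 5.4 − 3 = 2.4 years at r = 0.04.
N(5.4) = 987.518·e^(0.04×2.4) = 987.518·e^0.096 = 1087.02.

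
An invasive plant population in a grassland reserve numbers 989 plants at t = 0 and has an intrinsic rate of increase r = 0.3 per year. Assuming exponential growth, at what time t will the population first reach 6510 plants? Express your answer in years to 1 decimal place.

6.3 years

Set N₀·e^(rt) = 6510: e^(0.3·t) = 6510/989 = 6.5824.
0.3·t = ln(6.5824) = 1.8844, so t = 1.8844/0.3 = 6.2813.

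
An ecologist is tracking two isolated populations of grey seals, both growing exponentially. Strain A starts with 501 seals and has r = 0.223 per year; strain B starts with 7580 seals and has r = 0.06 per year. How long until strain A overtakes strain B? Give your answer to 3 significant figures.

16.7 years

Set 501·e^(0.223t) = 7580·e^(0.06t).
e^((0.223 − 0.06)t) = 7580/501 → e^(0.163·t) = 15.13.
0.163·t = ln(15.13) = 2.7167, so t = 2.7167/0.163 = 16.667.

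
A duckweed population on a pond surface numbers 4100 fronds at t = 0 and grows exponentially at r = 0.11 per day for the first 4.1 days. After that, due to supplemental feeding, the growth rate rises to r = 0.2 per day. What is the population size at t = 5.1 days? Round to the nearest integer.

Phase 1: N(4.1) = 4100·e^(0.11×4.1) = 4100·e^0.451 = 6436.51.
Phase 2 runs for 5.1 − 4.1 = 1 days at r = 0.2.
N(5.1) = 6436.51·e^(0.2×1) = 6436.51·e^0.2 = 7861.58.

7862 fronds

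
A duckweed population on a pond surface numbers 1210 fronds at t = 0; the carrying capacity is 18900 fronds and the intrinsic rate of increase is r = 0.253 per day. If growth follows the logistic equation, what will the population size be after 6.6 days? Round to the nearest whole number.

A = (K − N₀)/N₀ = (18900 − 1210)/1210 = 14.62.
N(t) = K/(1 + A·e^(−rt)) = 18900/(1 + 14.62×e^(−0.253×6.6)).
e^(−1.67) = 0.18828; denominator = 1 + 14.62×0.18828 = 3.7527.
N = 18900/3.7527 = 5036.39.

5036 fronds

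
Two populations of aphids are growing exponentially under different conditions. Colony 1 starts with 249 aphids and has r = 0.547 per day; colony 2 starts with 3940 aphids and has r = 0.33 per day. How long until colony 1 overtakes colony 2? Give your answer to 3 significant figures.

Set 249·e^(0.547t) = 3940·e^(0.33t).
e^((0.547 − 0.33)t) = 3940/249 → e^(0.217·t) = 15.823.
0.217·t = ln(15.823) = 2.7615, so t = 2.7615/0.217 = 12.726.

12.7 days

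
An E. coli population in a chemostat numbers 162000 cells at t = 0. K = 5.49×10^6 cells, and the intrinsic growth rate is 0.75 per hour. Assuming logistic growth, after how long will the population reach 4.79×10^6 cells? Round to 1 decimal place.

A = (K − N₀)/N₀ = (5.49×10^6 − 162000)/162000 = 32.889.
Solve 5.49×10^6/(1 + 32.889·e^(−0.75t)) = 4.79×10^6: 1 + 32.889·e^(−0.75t) = 1.1461, so e^(−0.75t) = 0.00444338.
−0.75·t = ln(0.00444338) = -5.4163, so t = 5.4163/0.75 = 7.2218.

7.2 hours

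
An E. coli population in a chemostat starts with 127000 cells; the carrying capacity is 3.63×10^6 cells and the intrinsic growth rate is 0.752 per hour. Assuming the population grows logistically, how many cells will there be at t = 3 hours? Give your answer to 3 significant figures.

933000 cells

A = (K − N₀)/N₀ = (3.63×10^6 − 127000)/127000 = 27.583.
N(t) = K/(1 + A·e^(−rt)) = 3.63×10^6/(1 + 27.583×e^(−0.752×3)).
e^(−2.256) = 0.10477; denominator = 1 + 27.583×0.10477 = 3.8898.
N = 3.63×10^6/3.8898 = 933209.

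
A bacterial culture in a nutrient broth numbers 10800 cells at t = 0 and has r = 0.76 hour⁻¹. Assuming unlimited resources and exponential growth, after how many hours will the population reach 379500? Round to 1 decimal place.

Set N₀·e^(rt) = 379500: e^(0.76·t) = 379500/10800 = 35.139.
0.76·t = ln(35.139) = 3.5593, so t = 3.5593/0.76 = 4.6833.

4.7 hours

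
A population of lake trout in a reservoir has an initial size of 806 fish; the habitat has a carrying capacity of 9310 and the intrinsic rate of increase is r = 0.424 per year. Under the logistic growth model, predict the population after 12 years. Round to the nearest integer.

A = (K − N₀)/N₀ = (9310 − 806)/806 = 10.551.
N(t) = K/(1 + A·e^(−rt)) = 9310/(1 + 10.551×e^(−0.424×12)).
e^(−5.088) = 0.0061703; denominator = 1 + 10.551×0.0061703 = 1.0651.
N = 9310/1.0651 = 8740.94.

8741 fish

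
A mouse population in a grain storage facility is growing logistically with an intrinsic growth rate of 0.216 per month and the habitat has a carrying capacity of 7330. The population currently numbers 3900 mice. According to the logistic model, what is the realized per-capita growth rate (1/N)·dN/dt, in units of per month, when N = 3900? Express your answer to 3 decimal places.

0.101 per month

(1/N)·dN/dt = r(1 − N/K) = 0.216 × (1 − 3900/7330).
= 0.216 × 0.46794 = 0.10108.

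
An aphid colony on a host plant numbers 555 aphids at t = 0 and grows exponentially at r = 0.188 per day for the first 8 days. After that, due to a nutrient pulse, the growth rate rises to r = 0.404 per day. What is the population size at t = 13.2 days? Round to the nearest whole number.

Phase 1: N(8) = 555·e^(0.188×8) = 555·e^1.504 = 2497.31.
Phase 2 runs for 13.2 − 8 = 5.2 days at r = 0.404.
N(13.2) = 2497.31·e^(0.404×5.2) = 2497.31·e^2.101 = 20409.8.

20410 aphids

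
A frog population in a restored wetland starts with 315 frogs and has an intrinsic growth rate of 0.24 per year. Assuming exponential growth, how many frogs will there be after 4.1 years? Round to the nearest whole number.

N(t) = N₀·e^(rt) = 315 × e^(0.24×4.1) = 315 × e^0.984.
e^0.984 ≈ 2.6751, so N ≈ 315 × 2.6751 = 842.668.

843 frogs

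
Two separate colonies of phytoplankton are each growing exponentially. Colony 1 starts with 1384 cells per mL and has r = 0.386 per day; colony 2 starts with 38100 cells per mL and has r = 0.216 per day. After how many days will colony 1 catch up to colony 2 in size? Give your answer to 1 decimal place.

19.5 days

Set 1384·e^(0.386t) = 38100·e^(0.216t).
e^((0.386 − 0.216)t) = 38100/1384 → e^(0.17·t) = 27.529.
0.17·t = ln(27.529) = 3.3152, so t = 3.3152/0.17 = 19.501.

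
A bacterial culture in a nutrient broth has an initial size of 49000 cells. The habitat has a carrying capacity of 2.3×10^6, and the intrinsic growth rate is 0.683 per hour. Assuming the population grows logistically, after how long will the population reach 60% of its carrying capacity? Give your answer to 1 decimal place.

6.2 hours

A = (K − N₀)/N₀ = (2.3×10^6 − 49000)/49000 = 45.939.
Solve 2.3×10^6/(1 + 45.939·e^(−0.683t)) = 1.38×10^6: 1 + 45.939·e^(−0.683t) = 1.6667, so e^(−0.683t) = 0.0145121.
−0.683·t = ln(0.0145121) = -4.2328, so t = 4.2328/0.683 = 6.1973.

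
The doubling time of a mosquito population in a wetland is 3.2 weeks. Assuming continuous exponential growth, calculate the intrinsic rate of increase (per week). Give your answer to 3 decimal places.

r = ln(2)/t_d = 0.6931/3.2 = 0.21661.

0.217 per week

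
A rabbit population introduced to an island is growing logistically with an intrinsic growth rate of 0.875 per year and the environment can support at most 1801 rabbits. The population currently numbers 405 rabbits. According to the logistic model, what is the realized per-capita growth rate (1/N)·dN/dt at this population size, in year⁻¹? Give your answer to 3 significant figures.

(1/N)·dN/dt = r(1 − N/K) = 0.875 × (1 − 405/1801).
= 0.875 × 0.77512 = 0.67823.

0.678 per year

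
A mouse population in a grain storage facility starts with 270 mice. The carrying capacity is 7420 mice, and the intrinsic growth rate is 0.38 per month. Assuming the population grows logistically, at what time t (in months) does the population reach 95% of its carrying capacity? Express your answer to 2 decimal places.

16.37 months

A = (K − N₀)/N₀ = (7420 − 270)/270 = 26.481.
Solve 7420/(1 + 26.481·e^(−0.38t)) = 7049: 1 + 26.481·e^(−0.38t) = 1.0526, so e^(−0.38t) = 0.00198749.
−0.38·t = ln(0.00198749) = -6.2209, so t = 6.2209/0.38 = 16.371.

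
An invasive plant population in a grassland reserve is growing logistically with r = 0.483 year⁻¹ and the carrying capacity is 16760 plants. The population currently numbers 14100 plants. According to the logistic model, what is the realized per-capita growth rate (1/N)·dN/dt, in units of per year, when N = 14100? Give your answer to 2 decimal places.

0.08 per year

(1/N)·dN/dt = r(1 − N/K) = 0.483 × (1 − 14100/16760).
= 0.483 × 0.15871 = 0.076658.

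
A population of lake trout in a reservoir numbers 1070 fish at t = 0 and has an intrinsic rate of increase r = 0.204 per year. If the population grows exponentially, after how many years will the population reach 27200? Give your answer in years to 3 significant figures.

15.9 years

Set N₀·e^(rt) = 27200: e^(0.204·t) = 27200/1070 = 25.421.
0.204·t = ln(25.421) = 3.2356, so t = 3.2356/0.204 = 15.861.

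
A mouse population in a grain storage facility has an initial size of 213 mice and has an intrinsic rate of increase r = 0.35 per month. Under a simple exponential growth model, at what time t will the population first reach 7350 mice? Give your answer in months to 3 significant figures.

10.1 months

Set N₀·e^(rt) = 7350: e^(0.35·t) = 7350/213 = 34.507.
0.35·t = ln(34.507) = 3.5412, so t = 3.5412/0.35 = 10.118.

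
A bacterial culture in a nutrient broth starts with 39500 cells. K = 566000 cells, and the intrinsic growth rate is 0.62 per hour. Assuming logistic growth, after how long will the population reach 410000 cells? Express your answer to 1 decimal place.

A = (K − N₀)/N₀ = (566000 − 39500)/39500 = 13.329.
Solve 566000/(1 + 13.329·e^(−0.62t)) = 410000: 1 + 13.329·e^(−0.62t) = 1.3805, so e^(−0.62t) = 0.0285456.
−0.62·t = ln(0.0285456) = -3.5563, so t = 3.5563/0.62 = 5.7359.

5.7 hours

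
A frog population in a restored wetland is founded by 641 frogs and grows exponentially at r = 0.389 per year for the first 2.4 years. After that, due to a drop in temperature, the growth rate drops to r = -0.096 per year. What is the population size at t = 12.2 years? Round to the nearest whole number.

636 frogs

Phase 1: N(2.4) = 641·e^(0.389×2.4) = 641·e^0.9336 = 1630.48.
Phase 2 runs for 12.2 − 2.4 = 9.8 years at r = -0.096.
N(12.2) = 1630.48·e^(-0.096×9.8) = 1630.48·e^-0.9408 = 636.401.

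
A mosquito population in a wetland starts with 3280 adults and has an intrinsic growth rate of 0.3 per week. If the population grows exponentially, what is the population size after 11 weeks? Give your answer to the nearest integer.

N(t) = N₀·e^(rt) = 3280 × e^(0.3×11) = 3280 × e^3.3.
e^3.3 ≈ 27.113, so N ≈ 3280 × 27.113 = 88929.5.

88929 adults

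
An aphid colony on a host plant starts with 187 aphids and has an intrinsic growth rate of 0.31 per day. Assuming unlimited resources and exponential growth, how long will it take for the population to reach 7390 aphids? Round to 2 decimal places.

Set N₀·e^(rt) = 7390: e^(0.31·t) = 7390/187 = 39.519.
0.31·t = ln(39.519) = 3.6768, so t = 3.6768/0.31 = 11.861.

11.86 days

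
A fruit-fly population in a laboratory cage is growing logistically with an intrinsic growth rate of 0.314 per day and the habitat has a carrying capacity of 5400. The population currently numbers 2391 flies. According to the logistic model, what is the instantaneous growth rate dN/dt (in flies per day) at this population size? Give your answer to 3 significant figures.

dN/dt = rN(1 − N/K) = 0.314 × 2391 × (1 − 2391/5400).
1 − 2391/5400 = 0.55722; dN/dt = 0.314 × 2391 × 0.55722 = 418.35.

418 flies per day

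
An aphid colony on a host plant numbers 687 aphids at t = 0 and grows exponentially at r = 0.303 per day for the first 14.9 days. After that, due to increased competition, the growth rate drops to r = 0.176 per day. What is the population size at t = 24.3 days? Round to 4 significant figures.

328200 aphids

Phase 1: N(14.9) = 687·e^(0.303×14.9) = 687·e^4.515 = 62757.6.
Phase 2 runs for 24.3 − 14.9 = 9.4 days at r = 0.176.
N(24.3) = 62757.6·e^(0.176×9.4) = 62757.6·e^1.654 = 328218.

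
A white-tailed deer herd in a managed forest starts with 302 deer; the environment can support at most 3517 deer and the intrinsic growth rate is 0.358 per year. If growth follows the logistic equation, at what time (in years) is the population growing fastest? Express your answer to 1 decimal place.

Logistic growth is fastest at N = K/2 = 1758.5.
A = (K − N₀)/N₀ = 10.646. Set K/(1 + A·e^(−rt)) = K/2 → A·e^(−rt) = 1.
e^(−0.358t) = 1/10.646 = 0.0939347, so t = ln(10.646)/0.358 = 2.3652/0.358 = 6.6066.

6.6 years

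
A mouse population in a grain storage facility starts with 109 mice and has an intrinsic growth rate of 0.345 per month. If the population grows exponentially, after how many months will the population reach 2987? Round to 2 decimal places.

9.60 months

Set N₀·e^(rt) = 2987: e^(0.345·t) = 2987/109 = 27.404.
0.345·t = ln(27.404) = 3.3107, so t = 3.3107/0.345 = 9.5962.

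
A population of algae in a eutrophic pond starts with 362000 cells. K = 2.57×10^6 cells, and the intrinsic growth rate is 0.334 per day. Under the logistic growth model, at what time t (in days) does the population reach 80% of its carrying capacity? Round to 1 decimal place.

9.6 days

A = (K − N₀)/N₀ = (2.57×10^6 − 362000)/362000 = 6.0994.
Solve 2.57×10^6/(1 + 6.0994·e^(−0.334t)) = 2.056×10^6: 1 + 6.0994·e^(−0.334t) = 1.25, so e^(−0.334t) = 0.0409873.
−0.334·t = ln(0.0409873) = -3.1945, so t = 3.1945/0.334 = 9.5643.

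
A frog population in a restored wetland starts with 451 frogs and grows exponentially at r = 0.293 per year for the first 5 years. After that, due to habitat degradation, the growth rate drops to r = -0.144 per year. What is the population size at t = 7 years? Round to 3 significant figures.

1460 frogs

Phase 1: N(5) = 451·e^(0.293×5) = 451·e^1.465 = 1951.72.
Phase 2 runs for 7 − 5 = 2 years at r = -0.144.
N(7) = 1951.72·e^(-0.144×2) = 1951.72·e^-0.288 = 1463.33.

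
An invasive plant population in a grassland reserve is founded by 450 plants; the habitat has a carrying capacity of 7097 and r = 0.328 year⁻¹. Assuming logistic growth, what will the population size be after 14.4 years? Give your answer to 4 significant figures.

6274 plants

A = (K − N₀)/N₀ = (7097 − 450)/450 = 14.771.
N(t) = K/(1 + A·e^(−rt)) = 7097/(1 + 14.771×e^(−0.328×14.4)).
e^(−4.723) = 0.0088867; denominator = 1 + 14.771×0.0088867 = 1.1313.
N = 7097/1.1313 = 6273.5.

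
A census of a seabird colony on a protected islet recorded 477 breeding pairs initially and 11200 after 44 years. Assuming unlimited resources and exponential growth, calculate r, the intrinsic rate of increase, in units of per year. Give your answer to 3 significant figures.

0.0717 per year

From N(t) = N₀·e^(rt): e^(r·44) = 11200/477 = 23.48.
r·44 = ln(23.48) = 3.1562, so r = 3.1562/44 = 0.071731.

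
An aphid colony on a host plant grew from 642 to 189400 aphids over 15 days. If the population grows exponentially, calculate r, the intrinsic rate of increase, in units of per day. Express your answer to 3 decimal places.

From N(t) = N₀·e^(rt): e^(r·15) = 189400/642 = 295.02.
r·15 = ln(295.02) = 5.687, so r = 5.687/15 = 0.37914.

0.379 per day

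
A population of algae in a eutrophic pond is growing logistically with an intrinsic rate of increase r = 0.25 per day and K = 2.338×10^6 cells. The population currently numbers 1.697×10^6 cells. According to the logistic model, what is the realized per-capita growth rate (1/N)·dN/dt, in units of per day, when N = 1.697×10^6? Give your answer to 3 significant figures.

(1/N)·dN/dt = r(1 − N/K) = 0.25 × (1 − 1.697×10^6/2.338×10^6).
= 0.25 × 0.27417 = 0.068541.

0.0685 per day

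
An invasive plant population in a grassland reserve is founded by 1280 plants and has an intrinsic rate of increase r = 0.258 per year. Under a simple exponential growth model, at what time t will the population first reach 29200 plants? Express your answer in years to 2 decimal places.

12.12 years

Set N₀·e^(rt) = 29200: e^(0.258·t) = 29200/1280 = 22.812.
0.258·t = ln(22.812) = 3.1273, so t = 3.1273/0.258 = 12.121.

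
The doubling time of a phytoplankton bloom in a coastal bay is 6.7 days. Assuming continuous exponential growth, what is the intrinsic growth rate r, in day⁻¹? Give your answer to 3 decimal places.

0.103 per day

r = ln(2)/t_d = 0.6931/6.7 = 0.10345.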